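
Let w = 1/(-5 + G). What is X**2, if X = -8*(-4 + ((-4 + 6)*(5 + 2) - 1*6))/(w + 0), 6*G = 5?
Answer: 160000/9 ≈ 17778.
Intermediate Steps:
G = 5/6 (G = (1/6)*5 = 5/6 ≈ 0.83333)
w = -6/25 (w = 1/(-5 + 5/6) = 1/(-25/6) = -6/25 ≈ -0.24000)
X = 400/3 (X = -8*(-4 + ((-4 + 6)*(5 + 2) - 1*6))/(-6/25 + 0) = -8*(-4 + (2*7 - 6))/(-6/25) = -8*(-4 + (14 - 6))*(-25)/6 = -8*(-4 + 8)*(-25)/6 = -32*(-25)/6 = -8*(-50/3) = 400/3 ≈ 133.33)
X**2 = (400/3)**2 = 160000/9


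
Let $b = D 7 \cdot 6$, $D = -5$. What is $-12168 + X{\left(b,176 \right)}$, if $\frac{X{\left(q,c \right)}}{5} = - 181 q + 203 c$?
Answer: $356522$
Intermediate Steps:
$b = -210$ ($b = \left(-5\right) 7 \cdot 6 = \left(-35\right) 6 = -210$)
$X{\left(q,c \right)} = - 905 q + 1015 c$ ($X{\left(q,c \right)} = 5 \left(- 181 q + 203 c\right) = - 905 q + 1015 c$)
$-12168 + X{\left(b,176 \right)} = -12168 + \left(\left(-905\right) \left(-210\right) + 1015 \cdot 176\right) = -12168 + \left(190050 + 178640\right) = -12168 + 368690 = 356522$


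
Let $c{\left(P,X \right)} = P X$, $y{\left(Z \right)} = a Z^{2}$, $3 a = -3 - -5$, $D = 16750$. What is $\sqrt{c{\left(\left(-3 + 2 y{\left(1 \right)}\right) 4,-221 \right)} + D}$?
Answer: $\frac{\sqrt{164010}}{3} \approx 134.99$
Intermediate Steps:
$a = \frac{2}{3}$ ($a = \frac{-3 - -5}{3} = \frac{-3 + 5}{3} = \frac{1}{3} \cdot 2 = \frac{2}{3} \approx 0.66667$)
$y{\left(Z \right)} = \frac{2 Z^{2}}{3}$
$\sqrt{c{\left(\left(-3 + 2 y{\left(1 \right)}\right) 4,-221 \right)} + D} = \sqrt{\left(-3 + 2 \frac{2 \cdot 1^{2}}{3}\right) 4 \left(-221\right) + 16750} = \sqrt{\left(-3 + 2 \cdot \frac{2}{3} \cdot 1\right) 4 \left(-221\right) + 16750} = \sqrt{\left(-3 + 2 \cdot \frac{2}{3}\right) 4 \left(-221\right) + 16750} = \sqrt{\left(-3 + \frac{4}{3}\right) 4 \left(-221\right) + 16750} = \sqrt{\left(- \frac{5}{3}\right) 4 \left(-221\right) + 16750} = \sqrt{\left(- \frac{20}{3}\right) \left(-221\right) + 16750} = \sqrt{\frac{4420}{3} + 16750} = \sqrt{\frac{54670}{3}} = \frac{\sqrt{164010}}{3}$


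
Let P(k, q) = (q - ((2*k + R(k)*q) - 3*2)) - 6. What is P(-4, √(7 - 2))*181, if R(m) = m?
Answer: 1448 + 905*√5 ≈ 3471.6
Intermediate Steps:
P(k, q) = q - 2*k - k*q (P(k, q) = (q - ((2*k + k*q) - 3*2)) - 6 = (q - ((2*k + k*q) - 6)) - 6 = (q - (-6 + 2*k + k*q)) - 6 = (q + (6 - 2*k - k*q)) - 6 = (6 + q - 2*k - k*q) - 6 = q - 2*k - k*q)
P(-4, √(7 - 2))*181 = (√(7 - 2) - 2*(-4) - 1*(-4)*√(7 - 2))*181 = (√5 + 8 - 1*(-4)*√5)*181 = (√5 + 8 + 4*√5)*181 = (8 + 5*√5)*181 = 1448 + 905*√5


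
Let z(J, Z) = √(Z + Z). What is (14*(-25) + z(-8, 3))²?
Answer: (350 - √6)² ≈ 1.2079e+5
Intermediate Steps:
z(J, Z) = √2*√Z (z(J, Z) = √(2*Z) = √2*√Z)
(14*(-25) + z(-8, 3))² = (14*(-25) + √2*√3)² = (-350 + √6)²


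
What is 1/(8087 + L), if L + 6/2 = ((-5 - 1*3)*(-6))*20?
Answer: 1/9044 ≈ 0.00011057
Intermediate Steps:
L = 957 (L = -3 + ((-5 - 1*3)*(-6))*20 = -3 + ((-5 - 3)*(-6))*20 = -3 - 8*(-6)*20 = -3 + 48*20 = -3 + 960 = 957)
1/(8087 + L) = 1/(8087 + 957) = 1/9044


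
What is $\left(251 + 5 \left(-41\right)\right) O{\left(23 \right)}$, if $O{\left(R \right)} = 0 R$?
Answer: $0$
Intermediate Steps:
$O{\left(R \right)} = 0$
$\left(251 + 5 \left(-41\right)\right) O{\left(23 \right)} = \left(251 + 5 \left(-41\right)\right) 0 = \left(251 - 205\right) 0 = 46 \cdot 0 = 0$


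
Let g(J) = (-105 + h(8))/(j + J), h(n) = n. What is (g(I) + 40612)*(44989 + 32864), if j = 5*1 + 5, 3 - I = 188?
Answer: 553316608041/175 ≈ 3.1618e+9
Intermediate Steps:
I = -185 (I = 3 - 1*188 = 3 - 188 = -185)
j = 10 (j = 5 + 5 = 10)
g(J) = -97/(10 + J) (g(J) = (-105 + 8)/(10 + J) = -97/(10 + J))
(g(I) + 40612)*(44989 + 32864) = (-97/(10 - 185) + 40612)*(44989 + 32864) = (-97/(-175) + 40612)*77853 = (-97*(-1/175) + 40612)*77853 = (97/175 + 40612)*77853 = (7107197/175)*77853 = 553316608041/175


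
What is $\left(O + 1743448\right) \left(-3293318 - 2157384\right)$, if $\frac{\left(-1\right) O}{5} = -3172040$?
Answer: $-95952239360896$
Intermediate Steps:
$O = 15860200$ ($O = \left(-5\right) \left(-3172040\right) = 15860200$)
$\left(O + 1743448\right) \left(-3293318 - 2157384\right) = \left(15860200 + 1743448\right) \left(-3293318 - 2157384\right) = 17603648 \left(-5450702\right) = -95952239360896$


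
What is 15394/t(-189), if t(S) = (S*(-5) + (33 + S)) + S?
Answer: 7697/300 ≈ 25.657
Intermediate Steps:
t(S) = 33 - 3*S (t(S) = (-5*S + (33 + S)) + S = (33 - 4*S) + S = 33 - 3*S)
15394/t(-189) = 15394/(33 - 3*(-189)) = 15394/(33 + 567) = 15394/600 = 15394*(1/600) = 7697/300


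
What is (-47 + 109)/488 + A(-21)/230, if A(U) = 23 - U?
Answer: 8933/28060 ≈ 0.31835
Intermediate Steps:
(-47 + 109)/488 + A(-21)/230 = (-47 + 109)/488 + (23 - 1*(-21))/230 = 62*(1/488) + (23 + 21)*(1/230) = 31/244 + 44*(1/230) = 31/244 + 22/115 = 8933/28060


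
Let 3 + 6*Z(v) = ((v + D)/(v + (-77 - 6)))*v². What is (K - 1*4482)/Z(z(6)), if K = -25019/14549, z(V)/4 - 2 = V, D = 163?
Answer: 6653830974/969123439 ≈ 6.8658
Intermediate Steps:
z(V) = 8 + 4*V
K = -25019/14549 (K = -25019*1/14549 = -25019/14549 ≈ -1.7196)
Z(v) = -½ + v²*(163 + v)/(6*(-83 + v)) (Z(v) = -½ + (((v + 163)/(v + (-77 - 6)))*v²)/6 = -½ + (((163 + v)/(v - 83))*v²)/6 = -½ + (((163 + v)/(-83 + v))*v²)/6 = -½ + (v²*(163 + v)/(-83 + v))/6 = -½ + v²*(163 + v)/(6*(-83 + v)))
(K - 1*4482)/Z(z(6)) = (-25019/14549 - 1*4482)/(((249 + (8 + 4*6)³ - 3*(8 + 4*6) + 163*(8 + 4*6)²)/(6*(-83 + (8 + 4*6))))) = (-25019/14549 - 4482)/(((249 + (8 + 24)³ - 3*(8 + 24) + 163*(8 + 24)²)/(6*(-83 + (8 + 24))))) = -65233637*6*(-83 + 32)/(249 + 32³ - 3*32 + 163*32²)/14549 = -65233637*(-306/(249 + 32768 - 96 + 163*1024))/14549 = -65233637*(-306/(249 + 32768 - 96 + 166912))/14549 = -65233637/(14549*((⅙)*(-1/51)*199833)) = -65233637/(14549*(-66611/102)) = -65233637/14549*(-102/66611) = 6653830974/969123439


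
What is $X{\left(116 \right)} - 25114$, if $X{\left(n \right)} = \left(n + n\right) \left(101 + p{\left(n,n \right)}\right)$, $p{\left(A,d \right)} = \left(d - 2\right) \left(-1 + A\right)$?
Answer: $3039838$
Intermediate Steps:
$p{\left(A,d \right)} = \left(-1 + A\right) \left(-2 + d\right)$ ($p{\left(A,d \right)} = \left(-2 + d\right) \left(-1 + A\right) = \left(-1 + A\right) \left(-2 + d\right)$)
$X{\left(n \right)} = 2 n \left(103 + n^{2} - 3 n\right)$ ($X{\left(n \right)} = \left(n + n\right) \left(101 + \left(2 - n - 2 n + n n\right)\right) = 2 n \left(101 + \left(2 - n - 2 n + n^{2}\right)\right) = 2 n \left(101 + \left(2 + n^{2} - 3 n\right)\right) = 2 n \left(103 + n^{2} - 3 n\right)$)
$X{\left(116 \right)} - 25114 = 2 \cdot 116 \left(103 + 116^{2} - 348\right) - 25114 = 2 \cdot 116 \left(103 + 13456 - 348\right) - 25114 = 2 \cdot 116 \cdot 13211 - 25114 = 3064952 - 25114 = 3039838$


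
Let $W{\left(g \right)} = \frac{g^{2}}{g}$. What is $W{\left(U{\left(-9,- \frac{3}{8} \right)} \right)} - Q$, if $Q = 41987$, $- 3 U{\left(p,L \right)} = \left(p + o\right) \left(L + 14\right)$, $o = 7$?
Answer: $- \frac{503735}{12} \approx -41978.0$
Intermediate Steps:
$U{\left(p,L \right)} = - \frac{\left(7 + p\right) \left(14 + L\right)}{3}$ ($U{\left(p,L \right)} = - \frac{\left(p + 7\right) \left(L + 14\right)}{3} = - \frac{\left(7 + p\right) \left(14 + L\right)}{3}$)
$W{\left(g \right)} = g$
$W{\left(U{\left(-9,- \frac{3}{8} \right)} \right)} - Q = \left(- \frac{98}{3} - -42 - \frac{7 \left(- \frac{3}{8}\right)}{3} - \frac{1}{3} \left(- \frac{3}{8}\right) \left(-9\right)\right) - 41987 = \left(- \frac{98}{3} + 42 - \frac{7 \left(\left(-3\right) \frac{1}{8}\right)}{3} - \frac{1}{3} \left(\left(-3\right) \frac{1}{8}\right) \left(-9\right)\right) - 41987 = \left(- \frac{98}{3} + 42 - - \frac{7}{8} - \left(- \frac{1}{8}\right) \left(-9\right)\right) - 41987 = \left(- \frac{98}{3} + 42 + \frac{7}{8} - \frac{9}{8}\right) - 41987 = \frac{109}{12} - 41987 = - \frac{503735}{12}$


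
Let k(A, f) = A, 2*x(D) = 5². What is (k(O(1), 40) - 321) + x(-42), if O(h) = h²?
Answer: -615/2 ≈ -307.50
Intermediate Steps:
x(D) = 25/2 (x(D) = (½)*5² = (½)*25 = 25/2)
(k(O(1), 40) - 321) + x(-42) = (1² - 321) + 25/2 = (1 - 321) + 25/2 = -320 + 25/2 = -615/2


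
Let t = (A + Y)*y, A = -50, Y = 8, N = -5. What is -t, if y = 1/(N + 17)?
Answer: 7/2 ≈ 3.5000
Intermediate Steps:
y = 1/12 (y = 1/(-5 + 17) = 1/12 ≈ 0.083333)
t = -7/2 (t = (-50 + 8)*(1/12) = -42*1/12 = -7/2 ≈ -3.5000)
-t = -1*(-7/2) = 7/2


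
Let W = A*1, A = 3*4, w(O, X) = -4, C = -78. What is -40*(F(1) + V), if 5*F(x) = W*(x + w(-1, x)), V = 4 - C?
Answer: -2992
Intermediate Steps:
A = 12
W = 12 (W = 12*1 = 12)
V = 82 (V = 4 - 1*(-78) = 4 + 78 = 82)
F(x) = -48/5 + 12*x/5 (F(x) = (12*(x - 4))/5 = (12*(-4 + x))/5 = (-48 + 12*x)/5 = -48/5 + 12*x/5)
-40*(F(1) + V) = -40*((-48/5 + (12/5)*1) + 82) = -40*((-48/5 + 12/5) + 82) = -40*(-36/5 + 82) = -40*374/5 = -2992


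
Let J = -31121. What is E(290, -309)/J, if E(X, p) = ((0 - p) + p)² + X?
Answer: -290/31121 ≈ -0.0093185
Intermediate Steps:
E(X, p) = X (E(X, p) = (-p + p)² + X = 0² + X = 0 + X = X)
E(290, -309)/J = 290/(-31121) = 290*(-1/31121) = -290/31121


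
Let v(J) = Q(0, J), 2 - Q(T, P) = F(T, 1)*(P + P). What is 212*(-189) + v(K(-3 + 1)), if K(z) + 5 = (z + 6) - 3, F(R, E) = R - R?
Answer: -40066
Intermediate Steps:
F(R, E) = 0
K(z) = -2 + z (K(z) = -5 + ((z + 6) - 3) = -5 + ((6 + z) - 3) = -5 + (3 + z) = -2 + z)
Q(T, P) = 2 (Q(T, P) = 2 - 0*(P + P) = 2 - 0*2*P = 2 - 1*0 = 2 + 0 = 2)
v(J) = 2
212*(-189) + v(K(-3 + 1)) = 212*(-189) + 2 = -40068 + 2 = -40066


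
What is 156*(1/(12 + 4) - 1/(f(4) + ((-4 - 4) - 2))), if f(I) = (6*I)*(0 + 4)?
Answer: 1365/172 ≈ 7.9360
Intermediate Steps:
f(I) = 24*I (f(I) = (6*I)*4 = 24*I)
156*(1/(12 + 4) - 1/(f(4) + ((-4 - 4) - 2))) = 156*(1/(12 + 4) - 1/(24*4 + ((-4 - 4) - 2))) = 156*(1/16 - 1/(96 + (-8 - 2))) = 156*(1/16 - 1/(96 - 10)) = 156*(1/16 - 1/86) = 156*(35/688) = 1365/172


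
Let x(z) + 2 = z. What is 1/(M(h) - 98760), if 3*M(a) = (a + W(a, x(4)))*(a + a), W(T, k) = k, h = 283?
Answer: -1/44990 ≈ -2.2227e-5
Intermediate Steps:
x(z) = -2 + z
M(a) = 2*a*(2 + a)/3 (M(a) = ((a + (-2 + 4))*(a + a))/3 = ((a + 2)*(2*a))/3 = ((2 + a)*(2*a))/3 = (2*a*(2 + a))/3 = 2*a*(2 + a)/3)
1/(M(h) - 98760) = 1/((⅔)*283*(2 + 283) - 98760) = 1/((⅔)*283*285 - 98760) = 1/(53770 - 98760) = 1/(-44990) = -1/44990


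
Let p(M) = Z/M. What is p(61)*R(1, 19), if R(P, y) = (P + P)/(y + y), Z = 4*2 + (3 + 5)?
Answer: 16/1159 ≈ 0.013805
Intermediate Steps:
Z = 16 (Z = 8 + 8 = 16)
R(P, y) = P/y (R(P, y) = (2*P)/((2*y)) = (2*P)*(1/(2*y)) = P/y)
p(M) = 16/M
p(61)*R(1, 19) = (16/61)*(1/19) = 16/1159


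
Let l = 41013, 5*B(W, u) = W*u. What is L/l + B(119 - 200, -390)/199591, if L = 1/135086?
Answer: 5000500374445/157970064030534 ≈ 0.031655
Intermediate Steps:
B(W, u) = W*u/5 (B(W, u) = (W*u)/5 = W*u/5)
L = 1/135086 ≈ 7.4027e-6
L/l + B(119 - 200, -390)/199591 = (1/135086)/41013 + ((⅕)*(119 - 200)*(-390))/199591 = (1/135086)*(1/41013) + ((⅕)*(-81)*(-390))*(1/199591) = 1/5540282118 + 6318*(1/199591) = 1/5540282118 + 6318/199591 = 5000500374445/157970064030534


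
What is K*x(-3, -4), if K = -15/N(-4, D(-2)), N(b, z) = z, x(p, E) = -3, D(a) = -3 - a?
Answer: -45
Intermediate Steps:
K = 15 (K = -15/(-3 - 1*(-2)) = -15/(-3 + 2) = -15/(-1) = -15*(-1) = 15)
K*x(-3, -4) = 15*(-3) = -45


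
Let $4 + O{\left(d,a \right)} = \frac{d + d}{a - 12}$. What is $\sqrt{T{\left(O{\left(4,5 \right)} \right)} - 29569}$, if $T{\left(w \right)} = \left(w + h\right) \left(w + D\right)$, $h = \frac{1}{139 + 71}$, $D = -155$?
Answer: $\frac{i \sqrt{1267706130}}{210} \approx 169.55 i$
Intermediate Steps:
$O{\left(d,a \right)} = -4 + \frac{2 d}{-12 + a}$ ($O{\left(d,a \right)} = -4 + \frac{d + d}{a - 12} = -4 + \frac{2 d}{-12 + a}$)
$h = \frac{1}{210} \approx 0.0047619$
$T{\left(w \right)} = \left(-155 + w\right) \left(\frac{1}{210} + w\right)$ ($T{\left(w \right)} = \left(w + \frac{1}{210}\right) \left(w - 155\right) = \left(\frac{1}{210} + w\right) \left(-155 + w\right) = \left(-155 + w\right) \left(\frac{1}{210} + w\right)$)
$\sqrt{T{\left(O{\left(4,5 \right)} \right)} - 29569} = \sqrt{\left(- \frac{31}{42} + \left(\frac{2 \left(24 + 4 - 10\right)}{-12 + 5}\right)^{2} - \frac{32549 \frac{2 \left(24 + 4 - 10\right)}{-12 + 5}}{210}\right) - 29569} = \sqrt{\left(- \frac{31}{42} + \left(\frac{2 \left(24 + 4 - 10\right)}{-7}\right)^{2} - \frac{32549 \frac{2 \left(24 + 4 - 10\right)}{-7}}{210}\right) - 29569} = \sqrt{\left(- \frac{31}{42} + \left(2 \left(- \frac{1}{7}\right) 18\right)^{2} - \frac{32549 \cdot 2 \left(- \frac{1}{7}\right) 18}{210}\right) - 29569} = \sqrt{\left(- \frac{31}{42} + \left(- \frac{36}{7}\right)^{2} - - \frac{195294}{245}\right) - 29569} = \sqrt{\left(- \frac{31}{42} + \frac{1296}{49} + \frac{195294}{245}\right) - 29569} = \sqrt{\frac{1209559}{1470} - 29569} = \sqrt{- \frac{42256871}{1470}} = \frac{i \sqrt{1267706130}}{210}$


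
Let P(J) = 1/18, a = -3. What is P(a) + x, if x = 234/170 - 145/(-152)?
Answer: 277441/116280 ≈ 2.3860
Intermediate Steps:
P(J) = 1/18
x = 30109/12920 (x = 234*(1/170) - 145*(-1/152) = 117/85 + 145/152 = 30109/12920 ≈ 2.3304)
P(a) + x = 1/18 + 30109/12920 = 277441/116280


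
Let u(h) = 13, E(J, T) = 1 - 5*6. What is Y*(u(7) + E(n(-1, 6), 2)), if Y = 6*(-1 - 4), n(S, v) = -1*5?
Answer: 480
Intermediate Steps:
n(S, v) = -5
E(J, T) = -29 (E(J, T) = 1 - 30 = -29)
Y = -30 (Y = 6*(-5) = -30)
Y*(u(7) + E(n(-1, 6), 2)) = -30*(13 - 29) = -30*(-16) = 480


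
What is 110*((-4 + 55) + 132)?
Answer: 20130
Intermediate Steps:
110*((-4 + 55) + 132) = 110*(51 + 132) = 110*183 = 20130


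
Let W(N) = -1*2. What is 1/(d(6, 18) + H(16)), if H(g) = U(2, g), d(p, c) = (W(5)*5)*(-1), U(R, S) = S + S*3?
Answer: 1/74 ≈ 0.013514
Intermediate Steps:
W(N) = -2
U(R, S) = 4*S (U(R, S) = S + 3*S = 4*S)
d(p, c) = 10 (d(p, c) = -2*5*(-1) = -10*(-1) = 10)
H(g) = 4*g
1/(d(6, 18) + H(16)) = 1/(10 + 4*16) = 1/(10 + 64) = 1/74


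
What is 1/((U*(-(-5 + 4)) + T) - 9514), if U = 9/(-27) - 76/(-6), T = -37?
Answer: -3/28616 ≈ -0.00010484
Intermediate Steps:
U = 37/3 (U = 9*(-1/27) - 76*(-⅙) = -⅓ + 38/3 = 37/3 ≈ 12.333)
1/((U*(-(-5 + 4)) + T) - 9514) = 1/((37*(-(-5 + 4))/3 - 37) - 9514) = 1/((37*(-1*(-1))/3 - 37) - 9514) = 1/(((37/3)*1 - 37) - 9514) = 1/((37/3 - 37) - 9514) = 1/(-74/3 - 9514) = 1/(-28616/3) = -3/28616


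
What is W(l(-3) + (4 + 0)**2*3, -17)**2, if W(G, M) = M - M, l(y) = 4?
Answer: 0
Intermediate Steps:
W(G, M) = 0
W(l(-3) + (4 + 0)**2*3, -17)**2 = 0**2 = 0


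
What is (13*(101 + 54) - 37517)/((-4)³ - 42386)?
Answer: 5917/7075 ≈ 0.83632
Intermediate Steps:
(13*(101 + 54) - 37517)/((-4)³ - 42386) = (13*155 - 37517)/(-64 - 42386) = (2015 - 37517)/(-42450) = -35502*(-1/42450) = 5917/7075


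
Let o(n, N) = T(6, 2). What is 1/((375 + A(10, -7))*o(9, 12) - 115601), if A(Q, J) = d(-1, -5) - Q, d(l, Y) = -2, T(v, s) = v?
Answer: -1/113423 ≈ -8.8166e-6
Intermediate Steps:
o(n, N) = 6
A(Q, J) = -2 - Q
1/((375 + A(10, -7))*o(9, 12) - 115601) = 1/((375 + (-2 - 1*10))*6 - 115601) = 1/((375 + (-2 - 10))*6 - 115601) = 1/((375 - 12)*6 - 115601) = 1/(363*6 - 115601) = 1/(2178 - 115601) = 1/(-113423) = -1/113423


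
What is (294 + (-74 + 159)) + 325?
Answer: 704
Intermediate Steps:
(294 + (-74 + 159)) + 325 = (294 + 85) + 325 = 379 + 325 = 704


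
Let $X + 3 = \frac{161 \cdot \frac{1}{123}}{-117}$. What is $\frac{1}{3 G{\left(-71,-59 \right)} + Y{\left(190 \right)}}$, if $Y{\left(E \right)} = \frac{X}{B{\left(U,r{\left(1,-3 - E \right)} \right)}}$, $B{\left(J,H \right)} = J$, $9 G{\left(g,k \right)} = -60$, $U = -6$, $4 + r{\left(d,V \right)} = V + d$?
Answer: $- \frac{43173}{841793} \approx -0.051287$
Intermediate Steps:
$r{\left(d,V \right)} = -4 + V + d$ ($r{\left(d,V \right)} = -4 + \left(V + d\right) = -4 + V + d$)
$G{\left(g,k \right)} = - \frac{20}{3}$ ($G{\left(g,k \right)} = \frac{1}{9} \left(-60\right) = - \frac{20}{3}$)
$X = - \frac{43334}{14391}$ ($X = -3 + \frac{161 \cdot \frac{1}{123}}{-117} = -3 + 161 \cdot \frac{1}{123} \left(- \frac{1}{117}\right) = -3 + \frac{161}{123} \left(- \frac{1}{117}\right) = -3 - \frac{161}{14391} = - \frac{43334}{14391} \approx -3.0112$)
$Y{\left(E \right)} = \frac{21667}{43173}$ ($Y{\left(E \right)} = - \frac{43334}{14391 \left(-6\right)} = \left(- \frac{43334}{14391}\right) \left(- \frac{1}{6}\right) = \frac{21667}{43173}$)
$\frac{1}{3 G{\left(-71,-59 \right)} + Y{\left(190 \right)}} = \frac{1}{3 \left(- \frac{20}{3}\right) + \frac{21667}{43173}} = \frac{1}{-20 + \frac{21667}{43173}} = \frac{1}{- \frac{841793}{43173}} = - \frac{43173}{841793}$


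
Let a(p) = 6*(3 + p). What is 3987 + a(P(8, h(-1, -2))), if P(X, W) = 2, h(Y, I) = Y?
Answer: 4017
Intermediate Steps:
a(p) = 18 + 6*p
3987 + a(P(8, h(-1, -2))) = 3987 + (18 + 6*2) = 3987 + (18 + 12) = 3987 + 30 = 4017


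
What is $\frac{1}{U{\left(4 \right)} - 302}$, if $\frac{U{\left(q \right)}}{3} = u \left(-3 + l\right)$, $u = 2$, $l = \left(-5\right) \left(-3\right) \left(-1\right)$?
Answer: $- \frac{1}{410} \approx -0.002439$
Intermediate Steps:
$l = -15$ ($l = 15 \left(-1\right) = -15$)
$U{\left(q \right)} = -108$ ($U{\left(q \right)} = 3 \cdot 2 \left(-3 - 15\right) = 3 \cdot 2 \left(-18\right) = 3 \left(-36\right) = -108$)
$\frac{1}{U{\left(4 \right)} - 302} = \frac{1}{-108 - 302} = \frac{1}{-410} = - \frac{1}{410}$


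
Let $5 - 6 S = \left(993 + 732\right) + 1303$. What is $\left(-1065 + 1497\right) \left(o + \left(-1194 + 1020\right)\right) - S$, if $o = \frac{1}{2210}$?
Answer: $- \frac{495022129}{6630} \approx -74664.0$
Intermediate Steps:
$o = \frac{1}{2210} \approx 0.00045249$
$S = - \frac{3023}{6}$ ($S = \frac{5}{6} - \frac{\left(993 + 732\right) + 1303}{6} = \frac{5}{6} - \frac{1725 + 1303}{6} = \frac{5}{6} - \frac{1514}{3} = - \frac{3023}{6} \approx -503.83$)
$\left(-1065 + 1497\right) \left(o + \left(-1194 + 1020\right)\right) - S = \left(-1065 + 1497\right) \left(\frac{1}{2210} + \left(-1194 + 1020\right)\right) - - \frac{3023}{6} = 432 \left(\frac{1}{2210} - 174\right) + \frac{3023}{6} = 432 \left(- \frac{384539}{2210}\right) + \frac{3023}{6} = - \frac{83060424}{1105} + \frac{3023}{6} = - \frac{495022129}{6630}$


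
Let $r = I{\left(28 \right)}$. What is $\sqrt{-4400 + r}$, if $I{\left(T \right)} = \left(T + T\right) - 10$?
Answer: $i \sqrt{4354} \approx 65.985 i$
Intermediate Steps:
$I{\left(T \right)} = -10 + 2 T$ ($I{\left(T \right)} = 2 T - 10 = -10 + 2 T$)
$r = 46$ ($r = -10 + 2 \cdot 28 = -10 + 56 = 46$)
$\sqrt{-4400 + r} = \sqrt{-4400 + 46} = \sqrt{-4354} = i \sqrt{4354}$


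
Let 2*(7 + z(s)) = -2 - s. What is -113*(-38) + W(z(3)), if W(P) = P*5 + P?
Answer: 4237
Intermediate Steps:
z(s) = -8 - s/2 (z(s) = -7 + (-2 - s)/2 = -7 + (-1 - s/2) = -8 - s/2)
W(P) = 6*P (W(P) = 5*P + P = 6*P)
-113*(-38) + W(z(3)) = -113*(-38) + 6*(-8 - ½*3) = 4294 + 6*(-8 - 3/2) = 4294 + 6*(-19/2) = 4294 - 57 = 4237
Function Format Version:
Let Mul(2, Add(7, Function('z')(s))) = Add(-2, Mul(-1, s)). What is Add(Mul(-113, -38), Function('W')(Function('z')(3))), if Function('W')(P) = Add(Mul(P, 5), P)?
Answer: 4237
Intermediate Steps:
Function('z')(s) = Add(-8, Mul(Rational(-1, 2), s)) (Function('z')(s) = Add(-7, Mul(Rational(1, 2), Add(-2, Mul(-1, s)))) = Add(-7, Add(-1, Mul(Rational(-1, 2), s))) = Add(-8, Mul(Rational(-1, 2), s)))
Function('W')(P) = Mul(6, P) (Function('W')(P) = Add(Mul(5, P), P) = Mul(6, P))
Add(Mul(-113, -38), Function('W')(Function('z')(3))) = Add(Mul(-113, -38), Mul(6, Add(-8, Mul(Rational(-1, 2), 3)))) = Add(4294, Mul(6, Add(-8, Rational(-3, 2)))) = Add(4294, Mul(6, Rational(-19, 2))) = Add(4294, -57) = 4237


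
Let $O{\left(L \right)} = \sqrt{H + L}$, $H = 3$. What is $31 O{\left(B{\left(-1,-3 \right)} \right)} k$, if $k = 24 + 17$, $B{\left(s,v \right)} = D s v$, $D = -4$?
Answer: $3813 i \approx 3813.0 i$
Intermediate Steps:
$B{\left(s,v \right)} = - 4 s v$
$O{\left(L \right)} = \sqrt{3 + L}$
$k = 41$
$31 O{\left(B{\left(-1,-3 \right)} \right)} k = 31 \sqrt{3 - \left(-4\right) \left(-3\right)} 41 = 31 \sqrt{3 - 12} \cdot 41 = 31 \sqrt{-9} \cdot 41 = 31 \cdot 3 i 41 = 93 i 41 = 3813 i$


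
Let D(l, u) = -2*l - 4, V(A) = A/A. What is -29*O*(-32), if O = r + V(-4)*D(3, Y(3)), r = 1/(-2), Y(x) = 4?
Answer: -9744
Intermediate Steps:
V(A) = 1
D(l, u) = -4 - 2*l
r = -½ ≈ -0.50000
O = -21/2 (O = -½ + 1*(-4 - 2*3) = -½ + 1*(-4 - 6) = -½ + 1*(-10) = -½ - 10 = -21/2 ≈ -10.500)
-29*O*(-32) = -29*(-21/2)*(-32) = (609/2)*(-32) = -9744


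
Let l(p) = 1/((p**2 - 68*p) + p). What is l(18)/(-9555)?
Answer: 1/8427510 ≈ 1.1866e-7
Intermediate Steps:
l(p) = 1/(p**2 - 67*p)
l(18)/(-9555) = (1/(18*(-67 + 18)))/(-9555) = ((1/18)/(-49))*(-1/9555) = ((1/18)*(-1/49))*(-1/9555) = -1/882*(-1/9555) = 1/8427510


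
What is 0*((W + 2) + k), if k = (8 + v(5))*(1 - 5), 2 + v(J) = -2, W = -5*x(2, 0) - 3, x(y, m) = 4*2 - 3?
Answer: 0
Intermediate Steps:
x(y, m) = 5 (x(y, m) = 8 - 3 = 5)
W = -28 (W = -5*5 - 3 = -25 - 3 = -28)
v(J) = -4 (v(J) = -2 - 2 = -4)
k = -16 (k = (8 - 4)*(1 - 5) = 4*(-4) = -16)
0*((W + 2) + k) = 0*((-28 + 2) - 16) = 0*(-26 - 16) = 0*(-42) = 0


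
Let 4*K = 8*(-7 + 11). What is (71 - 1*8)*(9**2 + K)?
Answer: 5607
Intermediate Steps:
K = 8 (K = (8*(-7 + 11))/4 = (8*4)/4 = (1/4)*32 = 8)
(71 - 1*8)*(9**2 + K) = (71 - 1*8)*(9**2 + 8) = (71 - 8)*(81 + 8) = 63*89 = 5607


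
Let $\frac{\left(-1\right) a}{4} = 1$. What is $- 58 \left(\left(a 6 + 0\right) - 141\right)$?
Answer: $9570$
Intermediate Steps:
$a = -4$ ($a = \left(-4\right) 1 = -4$)
$- 58 \left(\left(a 6 + 0\right) - 141\right) = - 58 \left(\left(\left(-4\right) 6 + 0\right) - 141\right) = - 58 \left(\left(-24 + 0\right) - 141\right) = - 58 \left(-24 - 141\right) = \left(-58\right) \left(-165\right) = 9570$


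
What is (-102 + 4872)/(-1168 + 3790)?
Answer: 795/437 ≈ 1.8192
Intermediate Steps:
(-102 + 4872)/(-1168 + 3790) = 4770/2622 = 4770*(1/2622) = 795/437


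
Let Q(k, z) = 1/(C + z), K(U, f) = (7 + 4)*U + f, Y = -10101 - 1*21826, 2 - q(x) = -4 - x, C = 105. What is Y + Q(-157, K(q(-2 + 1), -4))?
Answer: -4980611/156 ≈ -31927.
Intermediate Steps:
q(x) = 6 + x (q(x) = 2 - (-4 - x) = 2 + (4 + x) = 6 + x)
Y = -31927 (Y = -10101 - 21826 = -31927)
K(U, f) = f + 11*U (K(U, f) = 11*U + f = f + 11*U)
Q(k, z) = 1/(105 + z)
Y + Q(-157, K(q(-2 + 1), -4)) = -31927 + 1/(105 + (-4 + 11*(6 + (-2 + 1)))) = -31927 + 1/(105 + (-4 + 11*(6 - 1))) = -31927 + 1/(105 + (-4 + 11*5)) = -31927 + 1/(105 + (-4 + 55)) = -31927 + 1/(105 + 51) = -31927 + 1/156 = -4980611/156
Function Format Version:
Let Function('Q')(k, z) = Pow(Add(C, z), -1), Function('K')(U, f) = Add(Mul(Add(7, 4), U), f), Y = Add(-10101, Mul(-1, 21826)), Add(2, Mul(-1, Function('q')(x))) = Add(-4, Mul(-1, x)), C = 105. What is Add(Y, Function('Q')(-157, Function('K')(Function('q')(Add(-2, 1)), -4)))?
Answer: Rational(-4980611, 156) ≈ -31927.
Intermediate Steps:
Function('q')(x) = Add(6, x) (Function('q')(x) = Add(2, Mul(-1, Add(-4, Mul(-1, x)))) = Add(2, Add(4, x)) = Add(6, x))
Y = -31927 (Y = Add(-10101, -21826) = -31927)
Function('K')(U, f) = Add(f, Mul(11, U)) (Function('K')(U, f) = Add(Mul(11, U), f) = Add(f, Mul(11, U)))
Function('Q')(k, z) = Pow(Add(105, z), -1)
Add(Y, Function('Q')(-157, Function('K')(Function('q')(Add(-2, 1)), -4))) = Add(-31927, Pow(Add(105, Add(-4, Mul(11, Add(6, Add(-2, 1))))), -1)) = Add(-31927, Pow(Add(105, Add(-4, Mul(11, Add(6, -1)))), -1)) = Add(-31927, Pow(Add(105, Add(-4, Mul(11, 5))), -1)) = Add(-31927, Pow(Add(105, Add(-4, 55)), -1)) = Add(-31927, Pow(Add(105, 51), -1)) = Add(-31927, Pow(156, -1)) = Add(-31927, Rational(1, 156)) = Rational(-4980611, 156)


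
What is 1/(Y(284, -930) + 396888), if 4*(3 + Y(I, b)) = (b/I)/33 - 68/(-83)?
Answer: 518584/205818304191 ≈ 2.5196e-6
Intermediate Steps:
Y(I, b) = -232/83 + b/(132*I) (Y(I, b) = -3 + ((b/I)/33 - 68/(-83))/4 = -3 + ((b/I)*(1/33) - 68*(-1/83))/4 = -3 + (b/(33*I) + 68/83)/4 = -3 + (68/83 + b/(33*I))/4 = -3 + (17/83 + b/(132*I)) = -232/83 + b/(132*I))
1/(Y(284, -930) + 396888) = 1/((-232/83 + (1/132)*(-930)/284) + 396888) = 1/((-232/83 + (1/132)*(-930)*(1/284)) + 396888) = 1/((-232/83 - 155/6248) + 396888) = 1/(-1462401/518584 + 396888) = 1/(205818304191/518584) = 518584/205818304191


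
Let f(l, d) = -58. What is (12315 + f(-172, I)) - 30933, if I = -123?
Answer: -18676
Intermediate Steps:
(12315 + f(-172, I)) - 30933 = (12315 - 58) - 30933 = 12257 - 30933 = -18676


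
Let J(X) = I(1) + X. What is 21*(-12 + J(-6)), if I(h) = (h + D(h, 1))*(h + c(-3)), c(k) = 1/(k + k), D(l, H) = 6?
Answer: -511/2 ≈ -255.50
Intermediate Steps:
c(k) = 1/(2*k)
I(h) = (6 + h)*(-⅙ + h) (I(h) = (h + 6)*(h + (½)/(-3)) = (6 + h)*(h + (½)*(-⅓)) = (6 + h)*(h - ⅙) = (6 + h)*(-⅙ + h))
J(X) = 35/6 + X (J(X) = (-1 + 1² + (35/6)*1) + X = (-1 + 1 + 35/6) + X = 35/6 + X)
21*(-12 + J(-6)) = 21*(-12 + (35/6 - 6)) = 21*(-12 - ⅙) = 21*(-73/6) = -511/2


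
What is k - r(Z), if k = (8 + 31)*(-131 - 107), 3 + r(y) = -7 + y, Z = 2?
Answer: -9274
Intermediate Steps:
r(y) = -10 + y (r(y) = -3 + (-7 + y) = -10 + y)
k = -9282 (k = 39*(-238) = -9282)
k - r(Z) = -9282 - (-10 + 2) = -9282 - 1*(-8) = -9282 + 8 = -9274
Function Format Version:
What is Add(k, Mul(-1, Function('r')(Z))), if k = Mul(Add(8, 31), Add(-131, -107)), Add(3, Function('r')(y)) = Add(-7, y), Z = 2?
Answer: -9274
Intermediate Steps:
Function('r')(y) = Add(-10, y) (Function('r')(y) = Add(-3, Add(-7, y)) = Add(-10, y))
k = -9282 (k = Mul(39, -238) = -9282)
Add(k, Mul(-1, Function('r')(Z))) = Add(-9282, Mul(-1, Add(-10, 2))) = Add(-9282, Mul(-1, -8)) = Add(-9282, 8) = -9274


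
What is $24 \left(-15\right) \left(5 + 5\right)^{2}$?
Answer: $-36000$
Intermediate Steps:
$24 \left(-15\right) \left(5 + 5\right)^{2} = - 360 \cdot 10^{2} = \left(-360\right) 100 = -36000$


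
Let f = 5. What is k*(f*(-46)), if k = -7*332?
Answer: 534520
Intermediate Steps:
k = -2324
k*(f*(-46)) = -11620*(-46) = -2324*(-230) = 534520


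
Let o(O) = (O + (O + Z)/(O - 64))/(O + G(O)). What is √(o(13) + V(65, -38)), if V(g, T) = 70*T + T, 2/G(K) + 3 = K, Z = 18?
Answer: I*√848821798/561 ≈ 51.933*I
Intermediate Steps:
G(K) = 2/(-3 + K)
V(g, T) = 71*T
o(O) = (O + (18 + O)/(-64 + O))/(O + 2/(-3 + O)) (o(O) = (O + (O + 18)/(O - 64))/(O + 2/(-3 + O)) = (O + (18 + O)/(-64 + O))/(O + 2/(-3 + O)))
√(o(13) + V(65, -38)) = √((-3 + 13)*(18 + 13² - 63*13)/(-128 + 2*13 + 13*(-64 + 13)*(-3 + 13)) + 71*(-38)) = √(10*(18 + 169 - 819)/(-128 + 26 + 13*(-51)*10) - 2698) = √(10*(-632)/(-128 + 26 - 6630) - 2698) = √(10*(-632)/(-6732) - 2698) = √(-1/6732*10*(-632) - 2698) = √(1580/1683 - 2698) = √(-4539154/1683) = I*√848821798/561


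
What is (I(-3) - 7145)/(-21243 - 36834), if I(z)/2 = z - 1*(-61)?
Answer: 781/6453 ≈ 0.12103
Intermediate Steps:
I(z) = 122 + 2*z (I(z) = 2*(z - 1*(-61)) = 2*(z + 61) = 2*(61 + z) = 122 + 2*z)
(I(-3) - 7145)/(-21243 - 36834) = ((122 + 2*(-3)) - 7145)/(-21243 - 36834) = ((122 - 6) - 7145)/(-58077) = (116 - 7145)*(-1/58077) = -7029*(-1/58077) = 781/6453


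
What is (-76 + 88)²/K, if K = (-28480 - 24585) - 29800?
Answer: -144/82865 ≈ -0.0017378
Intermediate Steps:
K = -82865 (K = -53065 - 29800 = -82865)
(-76 + 88)²/K = (-76 + 88)²/(-82865) = 12²*(-1/82865) = 144*(-1/82865) = -144/82865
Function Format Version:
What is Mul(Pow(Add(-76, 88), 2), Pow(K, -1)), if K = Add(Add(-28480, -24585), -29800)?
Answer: Rational(-144, 82865) ≈ -0.0017378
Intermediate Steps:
K = -82865 (K = Add(-53065, -29800) = -82865)
Mul(Pow(Add(-76, 88), 2), Pow(K, -1)) = Mul(Pow(Add(-76, 88), 2), Pow(-82865, -1)) = Mul(Pow(12, 2), Rational(-1, 82865)) = Mul(144, Rational(-1, 82865)) = Rational(-144, 82865)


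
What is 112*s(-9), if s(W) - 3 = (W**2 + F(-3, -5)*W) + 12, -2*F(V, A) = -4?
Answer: 8736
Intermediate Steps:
F(V, A) = 2 (F(V, A) = -1/2*(-4) = 2)
s(W) = 15 + W**2 + 2*W (s(W) = 3 + ((W**2 + 2*W) + 12) = 3 + (12 + W**2 + 2*W) = 15 + W**2 + 2*W)
112*s(-9) = 112*(15 + (-9)**2 + 2*(-9)) = 112*(15 + 81 - 18) = 112*78 = 8736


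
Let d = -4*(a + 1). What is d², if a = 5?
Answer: 576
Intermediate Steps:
d = -24 (d = -4*(5 + 1) = -4*6 = -24)
d² = (-24)² = 576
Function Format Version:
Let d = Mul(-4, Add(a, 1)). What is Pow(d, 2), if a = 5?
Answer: 576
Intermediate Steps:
d = -24 (d = Mul(-4, Add(5, 1)) = Mul(-4, 6) = -24)
Pow(d, 2) = Pow(-24, 2) = 576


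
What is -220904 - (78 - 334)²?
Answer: -286440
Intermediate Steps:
-220904 - (78 - 334)² = -220904 - 1*(-256)² = -220904 - 1*65536 = -220904 - 65536 = -286440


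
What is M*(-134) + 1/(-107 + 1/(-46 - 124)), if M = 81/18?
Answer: -10969343/18191 ≈ -603.01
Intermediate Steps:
M = 9/2 (M = 81*(1/18) = 9/2 ≈ 4.5000)
M*(-134) + 1/(-107 + 1/(-46 - 124)) = (9/2)*(-134) + 1/(-107 + 1/(-46 - 124)) = -603 + 1/(-107 + 1/(-170)) = -603 + 1/(-107 - 1/170) = -603 + 1/(-18191/170) = -603 - 170/18191 = -10969343/18191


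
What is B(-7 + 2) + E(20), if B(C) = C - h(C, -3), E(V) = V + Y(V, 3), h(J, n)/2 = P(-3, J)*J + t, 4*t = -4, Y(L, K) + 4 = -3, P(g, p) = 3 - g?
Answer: 70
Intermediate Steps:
Y(L, K) = -7 (Y(L, K) = -4 - 3 = -7)
t = -1 (t = (¼)*(-4) = -1)
h(J, n) = -2 + 12*J (h(J, n) = 2*((3 - 1*(-3))*J - 1) = 2*((3 + 3)*J - 1) = 2*(6*J - 1) = 2*(-1 + 6*J) = -2 + 12*J)
E(V) = -7 + V (E(V) = V - 7 = -7 + V)
B(C) = 2 - 11*C (B(C) = C - (-2 + 12*C) = C + (2 - 12*C) = 2 - 11*C)
B(-7 + 2) + E(20) = (2 - 11*(-7 + 2)) + (-7 + 20) = (2 - 11*(-5)) + 13 = (2 + 55) + 13 = 57 + 13 = 70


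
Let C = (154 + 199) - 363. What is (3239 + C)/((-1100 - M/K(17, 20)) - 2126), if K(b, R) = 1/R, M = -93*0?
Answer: -3229/3226 ≈ -1.0009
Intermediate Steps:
C = -10 (C = 353 - 363 = -10)
M = 0
(3239 + C)/((-1100 - M/K(17, 20)) - 2126) = (3239 - 10)/((-1100 - 0/(1/20)) - 2126) = 3229/((-1100 - 0/1/20) - 2126) = 3229/((-1100 - 0*20) - 2126) = 3229/((-1100 - 1*0) - 2126) = 3229/((-1100 + 0) - 2126) = 3229/(-1100 - 2126) = 3229/(-3226) = 3229*(-1/3226) = -3229/3226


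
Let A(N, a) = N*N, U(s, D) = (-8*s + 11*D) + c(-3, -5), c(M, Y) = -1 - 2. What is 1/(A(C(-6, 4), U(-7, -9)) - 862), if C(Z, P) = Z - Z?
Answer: -1/862 ≈ -0.0011601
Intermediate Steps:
c(M, Y) = -3
C(Z, P) = 0
U(s, D) = -3 - 8*s + 11*D (U(s, D) = (-8*s + 11*D) - 3 = -3 - 8*s + 11*D)
A(N, a) = N²
1/(A(C(-6, 4), U(-7, -9)) - 862) = 1/(0² - 862) = 1/(0 - 862) = 1/(-862) = -1/862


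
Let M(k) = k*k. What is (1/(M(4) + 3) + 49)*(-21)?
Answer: -19572/19 ≈ -1030.1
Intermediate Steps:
M(k) = k²
(1/(M(4) + 3) + 49)*(-21) = (1/(4² + 3) + 49)*(-21) = (1/(16 + 3) + 49)*(-21) = (1/19 + 49)*(-21) = (932/19)*(-21) = -19572/19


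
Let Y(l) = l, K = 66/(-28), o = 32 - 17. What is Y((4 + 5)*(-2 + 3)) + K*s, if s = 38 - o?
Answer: -633/14 ≈ -45.214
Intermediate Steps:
o = 15
K = -33/14 (K = 66*(-1/28) = -33/14 ≈ -2.3571)
s = 23 (s = 38 - 1*15 = 38 - 15 = 23)
Y((4 + 5)*(-2 + 3)) + K*s = (4 + 5)*(-2 + 3) - 33/14*23 = 9*1 - 759/14 = 9 - 759/14 = -633/14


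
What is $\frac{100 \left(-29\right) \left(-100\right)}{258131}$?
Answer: $\frac{290000}{258131} \approx 1.1235$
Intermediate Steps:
$\frac{100 \left(-29\right) \left(-100\right)}{258131} = \left(-2900\right) \left(-100\right) \frac{1}{258131} = 290000 \cdot \frac{1}{258131} = \frac{290000}{258131}$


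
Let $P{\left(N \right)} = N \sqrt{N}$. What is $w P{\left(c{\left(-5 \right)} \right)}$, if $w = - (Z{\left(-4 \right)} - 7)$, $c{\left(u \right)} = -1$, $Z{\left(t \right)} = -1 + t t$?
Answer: $8 i \approx 8.0 i$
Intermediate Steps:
$Z{\left(t \right)} = -1 + t^{2}$
$P{\left(N \right)} = N^{\frac{3}{2}}$
$w = -8$ ($w = - (\left(-1 + \left(-4\right)^{2}\right) - 7) = - (\left(-1 + 16\right) - 7) = - (15 - 7) = \left(-1\right) 8 = -8$)
$w P{\left(c{\left(-5 \right)} \right)} = - 8 \left(-1\right)^{\frac{3}{2}} = - 8 \left(- i\right) = 8 i$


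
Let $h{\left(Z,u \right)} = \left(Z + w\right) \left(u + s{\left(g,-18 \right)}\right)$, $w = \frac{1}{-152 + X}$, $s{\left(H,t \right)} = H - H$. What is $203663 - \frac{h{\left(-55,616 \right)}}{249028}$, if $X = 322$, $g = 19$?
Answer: $\frac{1077753748108}{5291845} \approx 2.0366 \cdot 10^{5}$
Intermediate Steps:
$s{\left(H,t \right)} = 0$
$w = \frac{1}{170}$ ($w = \frac{1}{-152 + 322} = \frac{1}{170} \approx 0.0058824$)
$h{\left(Z,u \right)} = u \left(\frac{1}{170} + Z\right)$ ($h{\left(Z,u \right)} = \left(Z + \frac{1}{170}\right) \left(u + 0\right) = \left(\frac{1}{170} + Z\right) u = u \left(\frac{1}{170} + Z\right)$)
$203663 - \frac{h{\left(-55,616 \right)}}{249028} = 203663 - \frac{616 \left(\frac{1}{170} - 55\right)}{249028} = 203663 - 616 \left(- \frac{9349}{170}\right) \frac{1}{249028} = 203663 - \left(- \frac{2879492}{85}\right) \frac{1}{249028} = 203663 - - \frac{719873}{5291845} = 203663 + \frac{719873}{5291845} = \frac{1077753748108}{5291845}$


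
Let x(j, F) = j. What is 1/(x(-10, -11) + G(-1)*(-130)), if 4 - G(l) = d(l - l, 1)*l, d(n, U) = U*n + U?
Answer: -1/660 ≈ -0.0015152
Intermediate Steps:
d(n, U) = U + U*n
G(l) = 4 - l (G(l) = 4 - 1*(1 + (l - l))*l = 4 - 1*(1 + 0)*l = 4 - 1*1*l = 4 - l)
1/(x(-10, -11) + G(-1)*(-130)) = 1/(-10 + (4 - 1*(-1))*(-130)) = 1/(-10 + (4 + 1)*(-130)) = 1/(-10 + 5*(-130)) = 1/(-10 - 650) = 1/(-660) = -1/660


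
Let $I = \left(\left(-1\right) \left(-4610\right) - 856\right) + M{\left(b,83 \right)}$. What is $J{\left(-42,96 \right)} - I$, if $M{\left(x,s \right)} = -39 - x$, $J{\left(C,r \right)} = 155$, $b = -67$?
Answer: $-3627$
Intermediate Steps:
$I = 3782$ ($I = \left(\left(-1\right) \left(-4610\right) - 856\right) - -28 = \left(4610 - 856\right) + \left(-39 + 67\right) = 3754 + 28 = 3782$)
$J{\left(-42,96 \right)} - I = 155 - 3782 = -3627$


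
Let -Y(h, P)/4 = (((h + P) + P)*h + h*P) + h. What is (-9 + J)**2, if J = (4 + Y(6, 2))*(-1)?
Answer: 89401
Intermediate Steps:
Y(h, P) = -4*h - 4*P*h - 4*h*(h + 2*P) (Y(h, P) = -4*((((h + P) + P)*h + h*P) + h) = -4*((((P + h) + P)*h + P*h) + h) = -4*(((h + 2*P)*h + P*h) + h) = -4*((h*(h + 2*P) + P*h) + h) = -4*((P*h + h*(h + 2*P)) + h) = -4*(h + P*h + h*(h + 2*P)) = -4*h - 4*P*h - 4*h*(h + 2*P))
J = 308 (J = (4 - 4*6*(1 + 6 + 3*2))*(-1) = (4 - 4*6*(1 + 6 + 6))*(-1) = (4 - 4*6*13)*(-1) = (4 - 312)*(-1) = -308*(-1) = 308)
(-9 + J)**2 = (-9 + 308)**2 = 299**2 = 89401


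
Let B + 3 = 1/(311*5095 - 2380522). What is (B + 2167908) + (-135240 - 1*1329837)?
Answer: 559434922955/795977 ≈ 7.0283e+5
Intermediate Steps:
B = -2387932/795977 (B = -3 + 1/(311*5095 - 2380522) = -3 + 1/(1584545 - 2380522) = -3 + 1/(-795977) = -3 - 1/795977 = -2387932/795977 ≈ -3.0000)
(B + 2167908) + (-135240 - 1*1329837) = (-2387932/795977 + 2167908) + (-135240 - 1*1329837) = 1725602518184/795977 + (-135240 - 1329837) = 1725602518184/795977 - 1465077 = 559434922955/795977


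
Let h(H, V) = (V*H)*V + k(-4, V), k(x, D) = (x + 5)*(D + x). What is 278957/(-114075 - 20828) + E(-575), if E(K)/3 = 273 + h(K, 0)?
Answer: 108587764/134903 ≈ 804.93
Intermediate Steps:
k(x, D) = (5 + x)*(D + x)
h(H, V) = -4 + V + H*V² (h(H, V) = (V*H)*V + ((-4)² + 5*V + 5*(-4) + V*(-4)) = (H*V)*V + (16 + 5*V - 20 - 4*V) = H*V² + (-4 + V) = -4 + V + H*V²)
E(K) = 807 (E(K) = 3*(273 + (-4 + 0 + K*0²)) = 3*(273 + (-4 + 0 + K*0)) = 3*(273 + (-4 + 0 + 0)) = 3*(273 - 4) = 3*269 = 807)
278957/(-114075 - 20828) + E(-575) = 278957/(-114075 - 20828) + 807 = 278957/(-134903) + 807 = 278957*(-1/134903) + 807 = -278957/134903 + 807 = 108587764/134903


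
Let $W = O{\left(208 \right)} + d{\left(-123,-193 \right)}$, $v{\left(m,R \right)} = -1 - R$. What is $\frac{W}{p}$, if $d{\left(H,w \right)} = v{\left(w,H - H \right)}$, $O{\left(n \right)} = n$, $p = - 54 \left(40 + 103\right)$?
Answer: $- \frac{23}{858} \approx -0.026807$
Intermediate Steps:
$p = -7722$ ($p = \left(-54\right) 143 = -7722$)
$d{\left(H,w \right)} = -1$ ($d{\left(H,w \right)} = -1 - \left(H - H\right) = -1 - 0 = -1 + 0 = -1$)
$W = 207$ ($W = 208 - 1 = 207$)
$\frac{W}{p} = \frac{207}{-7722} = 207 \left(- \frac{1}{7722}\right) = - \frac{23}{858}$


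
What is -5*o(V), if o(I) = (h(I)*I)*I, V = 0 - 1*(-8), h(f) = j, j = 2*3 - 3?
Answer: -960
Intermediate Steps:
j = 3 (j = 6 - 3 = 3)
h(f) = 3
V = 8 (V = 0 + 8 = 8)
o(I) = 3*I² (o(I) = (3*I)*I = 3*I²)
-5*o(V) = -15*8² = -15*64 = -5*192 = -960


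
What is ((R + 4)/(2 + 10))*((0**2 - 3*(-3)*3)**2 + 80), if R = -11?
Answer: -5663/12 ≈ -471.92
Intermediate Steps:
((R + 4)/(2 + 10))*((0**2 - 3*(-3)*3)**2 + 80) = ((-11 + 4)/(2 + 10))*((0**2 - 3*(-3)*3)**2 + 80) = (-7/12)*((0 + 9*3)**2 + 80) = (-7*1/12)*((0 + 27)**2 + 80) = -7*(27**2 + 80)/12 = -7*(729 + 80)/12 = -7/12*809 = -5663/12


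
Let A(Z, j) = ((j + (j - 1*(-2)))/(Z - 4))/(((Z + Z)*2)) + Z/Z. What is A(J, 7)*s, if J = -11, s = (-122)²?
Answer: 2515396/165 ≈ 15245.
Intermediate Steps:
s = 14884
A(Z, j) = 1 + (2 + 2*j)/(4*Z*(-4 + Z)) (A(Z, j) = ((j + (j + 2))/(-4 + Z))/(((2*Z)*2)) + 1 = ((j + (2 + j))/(-4 + Z))/((4*Z)) + 1 = ((2 + 2*j)/(-4 + Z))*(1/(4*Z)) + 1 = (2 + 2*j)/(4*Z*(-4 + Z)) + 1 = 1 + (2 + 2*j)/(4*Z*(-4 + Z)))
A(J, 7)*s = ((½)*(1 + 7 - 8*(-11) + 2*(-11)²)/(-11*(-4 - 11)))*14884 = ((½)*(-1/11)*(1 + 7 + 88 + 2*121)/(-15))*14884 = ((½)*(-1/11)*(-1/15)*(1 + 7 + 88 + 242))*14884 = ((½)*(-1/11)*(-1/15)*338)*14884 = (169/165)*14884 = 2515396/165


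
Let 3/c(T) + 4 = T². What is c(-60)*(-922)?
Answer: -1383/1798 ≈ -0.76919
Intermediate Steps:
c(T) = 3/(-4 + T²)
c(-60)*(-922) = (3/(-4 + (-60)²))*(-922) = (3/(-4 + 3600))*(-922) = (3/3596)*(-922) = -1383/1798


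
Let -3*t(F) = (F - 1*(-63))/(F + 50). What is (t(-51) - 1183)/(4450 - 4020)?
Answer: -1179/430 ≈ -2.7419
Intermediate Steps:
t(F) = -(63 + F)/(3*(50 + F)) (t(F) = -(F - 1*(-63))/(3*(F + 50)) = -(F + 63)/(3*(50 + F)) = -(63 + F)/(3*(50 + F)))
(t(-51) - 1183)/(4450 - 4020) = ((-63 - 1*(-51))/(3*(50 - 51)) - 1183)/(4450 - 4020) = ((⅓)*(-63 + 51)/(-1) - 1183)/430 = ((⅓)*(-1)*(-12) - 1183)*(1/430) = (4 - 1183)*(1/430) = -1179*1/430 = -1179/430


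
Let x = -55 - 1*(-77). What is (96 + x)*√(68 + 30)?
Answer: 826*√2 ≈ 1168.1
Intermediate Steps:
x = 22 (x = -55 + 77 = 22)
(96 + x)*√(68 + 30) = (96 + 22)*√(68 + 30) = 118*√98 = 118*(7*√2) = 826*√2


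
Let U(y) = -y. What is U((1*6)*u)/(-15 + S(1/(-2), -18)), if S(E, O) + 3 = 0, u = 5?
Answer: 5/3 ≈ 1.6667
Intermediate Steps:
S(E, O) = -3 (S(E, O) = -3 + 0 = -3)
U((1*6)*u)/(-15 + S(1/(-2), -18)) = (-1*6*5)/(-15 - 3) = -6*5/(-18) = -1*30*(-1/18) = -30*(-1/18) = 5/3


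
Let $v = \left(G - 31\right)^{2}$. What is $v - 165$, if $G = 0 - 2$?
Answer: $924$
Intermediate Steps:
$G = -2$ ($G = 0 - 2 = -2$)
$v = 1089$ ($v = \left(-2 - 31\right)^{2} = \left(-33\right)^{2} = 1089$)
$v - 165 = 1089 - 165 = 924$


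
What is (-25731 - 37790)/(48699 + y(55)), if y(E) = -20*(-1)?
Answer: -63521/48719 ≈ -1.3038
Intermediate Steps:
y(E) = 20
(-25731 - 37790)/(48699 + y(55)) = (-25731 - 37790)/(48699 + 20) = -63521/48719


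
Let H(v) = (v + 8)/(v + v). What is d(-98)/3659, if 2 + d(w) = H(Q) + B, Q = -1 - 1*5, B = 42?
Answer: 239/21954 ≈ 0.010886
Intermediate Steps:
Q = -6 (Q = -1 - 5 = -6)
H(v) = (8 + v)/(2*v) (H(v) = (8 + v)/((2*v)) = (8 + v)*(1/(2*v)) = (8 + v)/(2*v))
d(w) = 239/6 (d(w) = -2 + ((½)*(8 - 6)/(-6) + 42) = -2 + ((½)*(-⅙)*2 + 42) = -2 + (-⅙ + 42) = -2 + 251/6 = 239/6)
d(-98)/3659 = (239/6)/3659 = (239/6)*(1/3659) = 239/21954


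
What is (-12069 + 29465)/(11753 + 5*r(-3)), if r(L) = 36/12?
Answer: 4349/2942 ≈ 1.4782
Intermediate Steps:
r(L) = 3 (r(L) = 36*(1/12) = 3)
(-12069 + 29465)/(11753 + 5*r(-3)) = (-12069 + 29465)/(11753 + 5*3) = 17396/(11753 + 15) = 17396/11768 = 17396*(1/11768) = 4349/2942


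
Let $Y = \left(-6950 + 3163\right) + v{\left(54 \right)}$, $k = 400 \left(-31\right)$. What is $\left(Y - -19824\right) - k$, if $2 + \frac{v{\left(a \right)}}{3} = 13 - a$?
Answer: $28308$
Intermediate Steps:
$v{\left(a \right)} = 33 - 3 a$ ($v{\left(a \right)} = -6 + 3 \left(13 - a\right) = -6 - \left(-39 + 3 a\right) = 33 - 3 a$)
$k = -12400$
$Y = -3916$ ($Y = \left(-6950 + 3163\right) + \left(33 - 162\right) = -3787 + \left(33 - 162\right) = -3787 - 129 = -3916$)
$\left(Y - -19824\right) - k = \left(-3916 - -19824\right) - -12400 = \left(-3916 + 19824\right) + 12400 = 15908 + 12400 = 28308$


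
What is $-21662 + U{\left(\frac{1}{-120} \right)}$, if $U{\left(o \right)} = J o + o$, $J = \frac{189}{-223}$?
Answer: $- \frac{289837577}{13380} \approx -21662.0$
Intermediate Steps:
$J = - \frac{189}{223}$ ($J = 189 \left(- \frac{1}{223}\right) = - \frac{189}{223} \approx -0.84753$)
$U{\left(o \right)} = \frac{34 o}{223}$ ($U{\left(o \right)} = - \frac{189 o}{223} + o = \frac{34 o}{223}$)
$-21662 + U{\left(\frac{1}{-120} \right)} = -21662 + \frac{34}{223 \left(-120\right)} = -21662 + \frac{34}{223} \left(- \frac{1}{120}\right) = -21662 - \frac{17}{13380} = - \frac{289837577}{13380}$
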